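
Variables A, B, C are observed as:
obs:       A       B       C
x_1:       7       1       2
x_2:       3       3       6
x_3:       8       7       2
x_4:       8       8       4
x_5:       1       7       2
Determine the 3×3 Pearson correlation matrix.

Step 1 — column means:
  mean(A) = (7 + 3 + 8 + 8 + 1) / 5 = 27/5 = 5.4
  mean(B) = (1 + 3 + 7 + 8 + 7) / 5 = 26/5 = 5.2
  mean(C) = (2 + 6 + 2 + 4 + 2) / 5 = 16/5 = 3.2

Step 2 — sample variances and covariances s[i,j] = (1/(n-1)) · Σ_k (x_{k,i} - mean_i) · (x_{k,j} - mean_j), with n-1 = 4:
  s[A,A] = ((1.6)·(1.6) + (-2.4)·(-2.4) + (2.6)·(2.6) + (2.6)·(2.6) + (-4.4)·(-4.4)) / 4 = 41.2/4 = 10.3
  s[A,B] = ((1.6)·(-4.2) + (-2.4)·(-2.2) + (2.6)·(1.8) + (2.6)·(2.8) + (-4.4)·(1.8)) / 4 = 2.6/4 = 0.65
  s[A,C] = ((1.6)·(-1.2) + (-2.4)·(2.8) + (2.6)·(-1.2) + (2.6)·(0.8) + (-4.4)·(-1.2)) / 4 = -4.4/4 = -1.1
  s[B,B] = ((-4.2)·(-4.2) + (-2.2)·(-2.2) + (1.8)·(1.8) + (2.8)·(2.8) + (1.8)·(1.8)) / 4 = 36.8/4 = 9.2
  s[B,C] = ((-4.2)·(-1.2) + (-2.2)·(2.8) + (1.8)·(-1.2) + (2.8)·(0.8) + (1.8)·(-1.2)) / 4 = -3.2/4 = -0.8
  s[C,C] = ((-1.2)·(-1.2) + (2.8)·(2.8) + (-1.2)·(-1.2) + (0.8)·(0.8) + (-1.2)·(-1.2)) / 4 = 12.8/4 = 3.2
  Sample standard deviations s_i = √(s[i,i]):
  s(A) = √(10.3) = 3.2094
  s(B) = √(9.2) = 3.0332
  s(C) = √(3.2) = 1.7889

Step 3 — r_{ij} = s_{ij} / (s_i · s_j):
  r[A,A] = 1 (diagonal).
  r[A,B] = 0.65 / (3.2094 · 3.0332) = 0.65 / 9.7345 = 0.0668
  r[A,C] = -1.1 / (3.2094 · 1.7889) = -1.1 / 5.7411 = -0.1916
  r[B,B] = 1 (diagonal).
  r[B,C] = -0.8 / (3.0332 · 1.7889) = -0.8 / 5.4259 = -0.1474
  r[C,C] = 1 (diagonal).

R is symmetric with unit diagonal. Assembling:

R = [[1, 0.0668, -0.1916],
 [0.0668, 1, -0.1474],
 [-0.1916, -0.1474, 1]]


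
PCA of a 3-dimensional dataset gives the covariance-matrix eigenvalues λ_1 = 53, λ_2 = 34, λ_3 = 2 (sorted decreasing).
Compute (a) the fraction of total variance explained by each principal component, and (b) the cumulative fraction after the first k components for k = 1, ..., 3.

Step 1 — total variance = trace(Sigma) = Σ λ_i = 53 + 34 + 2 = 89.

Step 2 — fraction explained by component i = λ_i / Σ λ:
  PC1: 53/89 = 0.5955
  PC2: 34/89 = 0.382
  PC3: 2/89 = 0.0225

Step 3 — cumulative fraction after k components = (λ_1 + ... + λ_k) / Σ λ:
  k = 1: 53/89 = 0.5955
  k = 2: (53 + 34)/89 = 87/89 = 0.9775
  k = 3: (53 + 34 + 2)/89 = 89/89 = 1

Summary (fraction, with percent):

explained: PC1 0.5955 (59.55%), PC2 0.382 (38.2%), PC3 0.0225 (2.25%);  cumulative: 0.5955, 0.9775, 1


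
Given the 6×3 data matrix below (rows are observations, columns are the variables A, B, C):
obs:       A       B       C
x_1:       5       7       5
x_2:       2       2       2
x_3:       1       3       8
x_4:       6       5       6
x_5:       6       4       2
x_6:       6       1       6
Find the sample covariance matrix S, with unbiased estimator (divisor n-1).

Step 1 — column means:
  mean(A) = (5 + 2 + 1 + 6 + 6 + 6) / 6 = 26/6 = 4.3333
  mean(B) = (7 + 2 + 3 + 5 + 4 + 1) / 6 = 22/6 = 3.6667
  mean(C) = (5 + 2 + 8 + 6 + 2 + 6) / 6 = 29/6 = 4.8333

Step 2 — sample covariance S[i,j] = (1/(n-1)) · Σ_k (x_{k,i} - mean_i) · (x_{k,j} - mean_j), with n-1 = 5.
  S[A,A] = ((0.6667)·(0.6667) + (-2.3333)·(-2.3333) + (-3.3333)·(-3.3333) + (1.6667)·(1.6667) + (1.6667)·(1.6667) + (1.6667)·(1.6667)) / 5 = 25.3333/5 = 5.0667
  S[A,B] = ((0.6667)·(3.3333) + (-2.3333)·(-1.6667) + (-3.3333)·(-0.6667) + (1.6667)·(1.3333) + (1.6667)·(0.3333) + (1.6667)·(-2.6667)) / 5 = 6.6667/5 = 1.3333
  S[A,C] = ((0.6667)·(0.1667) + (-2.3333)·(-2.8333) + (-3.3333)·(3.1667) + (1.6667)·(1.1667) + (1.6667)·(-2.8333) + (1.6667)·(1.1667)) / 5 = -4.6667/5 = -0.9333
  S[B,B] = ((3.3333)·(3.3333) + (-1.6667)·(-1.6667) + (-0.6667)·(-0.6667) + (1.3333)·(1.3333) + (0.3333)·(0.3333) + (-2.6667)·(-2.6667)) / 5 = 23.3333/5 = 4.6667
  S[B,C] = ((3.3333)·(0.1667) + (-1.6667)·(-2.8333) + (-0.6667)·(3.1667) + (1.3333)·(1.1667) + (0.3333)·(-2.8333) + (-2.6667)·(1.1667)) / 5 = 0.6667/5 = 0.1333
  S[C,C] = ((0.1667)·(0.1667) + (-2.8333)·(-2.8333) + (3.1667)·(3.1667) + (1.1667)·(1.1667) + (-2.8333)·(-2.8333) + (1.1667)·(1.1667)) / 5 = 28.8333/5 = 5.7667

S is symmetric (S[j,i] = S[i,j]). Assembling:

S = [[5.0667, 1.3333, -0.9333],
 [1.3333, 4.6667, 0.1333],
 [-0.9333, 0.1333, 5.7667]]


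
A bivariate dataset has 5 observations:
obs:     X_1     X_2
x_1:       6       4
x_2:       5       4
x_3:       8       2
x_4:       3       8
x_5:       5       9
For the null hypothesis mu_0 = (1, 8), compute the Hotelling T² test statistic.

Step 1 — sample mean vector:
  mean(X_1) = (6 + 5 + 8 + 3 + 5) / 5 = 27/5 = 5.4
  mean(X_2) = (4 + 4 + 2 + 8 + 9) / 5 = 27/5 = 5.4
  x̄ = (5.4, 5.4),  deviation x̄ - mu_0 = (5.4, 5.4) - (1, 8) = (4.4, -2.6).

Step 2 — sample covariance matrix, S[i,j] = (1/(n-1)) · Σ_k (x_{k,i} - mean_i) · (x_{k,j} - mean_j), divisor n-1 = 4:
  S[X_1,X_1] = ((0.6)·(0.6) + (-0.4)·(-0.4) + (2.6)·(2.6) + (-2.4)·(-2.4) + (-0.4)·(-0.4)) / 4 = 13.2/4 = 3.3
  S[X_1,X_2] = ((0.6)·(-1.4) + (-0.4)·(-1.4) + (2.6)·(-3.4) + (-2.4)·(2.6) + (-0.4)·(3.6)) / 4 = -16.8/4 = -4.2
  S[X_2,X_2] = ((-1.4)·(-1.4) + (-1.4)·(-1.4) + (-3.4)·(-3.4) + (2.6)·(2.6) + (3.6)·(3.6)) / 4 = 35.2/4 = 8.8
  S = [[3.3, -4.2],
 [-4.2, 8.8]].

Step 3 — invert S. det(S) = 3.3·8.8 - (-4.2)² = 11.4.
  S^{-1} = (1/det) · [[d, -b], [-b, a]] = [[0.7719, 0.3684],
 [0.3684, 0.2895]].

Step 4 — quadratic form (x̄ - mu_0)^T · S^{-1} · (x̄ - mu_0):
  S^{-1} · (x̄ - mu_0) = (2.4386, 0.8684),
  (x̄ - mu_0)^T · [...] = (4.4)·(2.4386) + (-2.6)·(0.8684) = 8.4719.

Step 5 — scale by n: T² = 5 · 8.4719 = 42.3596.

T² ≈ 42.3596


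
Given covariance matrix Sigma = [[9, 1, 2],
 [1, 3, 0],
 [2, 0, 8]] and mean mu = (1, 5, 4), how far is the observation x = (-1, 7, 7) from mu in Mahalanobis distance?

Step 1 — centre the observation: (x - mu) = (-2, 2, 3).

Step 2 — invert Sigma (cofactor / det for 3×3, or solve directly):
  Sigma^{-1} = [[0.1224, -0.0408, -0.0306],
 [-0.0408, 0.3469, 0.0102],
 [-0.0306, 0.0102, 0.1327]].

Step 3 — form the quadratic (x - mu)^T · Sigma^{-1} · (x - mu):
  Sigma^{-1} · (x - mu) = (-0.4184, 0.8061, 0.4796).
  (x - mu)^T · [Sigma^{-1} · (x - mu)] = (-2)·(-0.4184) + (2)·(0.8061) + (3)·(0.4796) = 3.8878.

Step 4 — take square root: d = √(3.8878) ≈ 1.9717.

d(x, mu) = √(3.8878) ≈ 1.9717


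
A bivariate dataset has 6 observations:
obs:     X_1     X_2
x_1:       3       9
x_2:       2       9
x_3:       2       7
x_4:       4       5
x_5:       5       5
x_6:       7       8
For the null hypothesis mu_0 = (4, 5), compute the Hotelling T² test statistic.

Step 1 — sample mean vector:
  mean(X_1) = (3 + 2 + 2 + 4 + 5 + 7) / 6 = 23/6 = 3.8333
  mean(X_2) = (9 + 9 + 7 + 5 + 5 + 8) / 6 = 43/6 = 7.1667
  x̄ = (3.8333, 7.1667),  deviation x̄ - mu_0 = (3.8333, 7.1667) - (4, 5) = (-0.1667, 2.1667).

Step 2 — sample covariance matrix, S[i,j] = (1/(n-1)) · Σ_k (x_{k,i} - mean_i) · (x_{k,j} - mean_j), divisor n-1 = 5:
  S[X_1,X_1] = ((-0.8333)·(-0.8333) + (-1.8333)·(-1.8333) + (-1.8333)·(-1.8333) + (0.1667)·(0.1667) + (1.1667)·(1.1667) + (3.1667)·(3.1667)) / 5 = 18.8333/5 = 3.7667
  S[X_1,X_2] = ((-0.8333)·(1.8333) + (-1.8333)·(1.8333) + (-1.8333)·(-0.1667) + (0.1667)·(-2.1667) + (1.1667)·(-2.1667) + (3.1667)·(0.8333)) / 5 = -4.8333/5 = -0.9667
  S[X_2,X_2] = ((1.8333)·(1.8333) + (1.8333)·(1.8333) + (-0.1667)·(-0.1667) + (-2.1667)·(-2.1667) + (-2.1667)·(-2.1667) + (0.8333)·(0.8333)) / 5 = 16.8333/5 = 3.3667
  S = [[3.7667, -0.9667],
 [-0.9667, 3.3667]].

Step 3 — invert S. det(S) = 3.7667·3.3667 - (-0.9667)² = 11.7467.
  S^{-1} = (1/det) · [[d, -b], [-b, a]] = [[0.2866, 0.0823],
 [0.0823, 0.3207]].

Step 4 — quadratic form (x̄ - mu_0)^T · S^{-1} · (x̄ - mu_0):
  S^{-1} · (x̄ - mu_0) = (0.1305, 0.681),
  (x̄ - mu_0)^T · [...] = (-0.1667)·(0.1305) + (2.1667)·(0.681) = 1.4538.

Step 5 — scale by n: T² = 6 · 1.4538 = 8.723.

T² ≈ 8.723


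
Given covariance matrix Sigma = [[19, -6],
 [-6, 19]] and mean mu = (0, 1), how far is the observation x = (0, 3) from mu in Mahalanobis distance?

Step 1 — centre the observation: (x - mu) = (0, 2).

Step 2 — invert Sigma. det(Sigma) = 19·19 - (-6)² = 325.
  Sigma^{-1} = (1/det) · [[d, -b], [-b, a]] = [[0.0585, 0.0185],
 [0.0185, 0.0585]].

Step 3 — form the quadratic (x - mu)^T · Sigma^{-1} · (x - mu):
  Sigma^{-1} · (x - mu) = (0.0369, 0.1169).
  (x - mu)^T · [Sigma^{-1} · (x - mu)] = (0)·(0.0369) + (2)·(0.1169) = 0.2338.

Step 4 — take square root: d = √(0.2338) ≈ 0.4836.

d(x, mu) = √(0.2338) ≈ 0.4836


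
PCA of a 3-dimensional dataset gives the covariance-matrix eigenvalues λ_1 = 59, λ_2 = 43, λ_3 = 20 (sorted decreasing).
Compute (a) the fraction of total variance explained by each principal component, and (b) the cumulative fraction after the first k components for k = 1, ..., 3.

Step 1 — total variance = trace(Sigma) = Σ λ_i = 59 + 43 + 20 = 122.

Step 2 — fraction explained by component i = λ_i / Σ λ:
  PC1: 59/122 = 0.4836
  PC2: 43/122 = 0.3525
  PC3: 20/122 = 0.1639

Step 3 — cumulative fraction after k components = (λ_1 + ... + λ_k) / Σ λ:
  k = 1: 59/122 = 0.4836
  k = 2: (59 + 43)/122 = 102/122 = 0.8361
  k = 3: (59 + 43 + 20)/122 = 122/122 = 1

Summary (fraction, with percent):

explained: PC1 0.4836 (48.36%), PC2 0.3525 (35.25%), PC3 0.1639 (16.39%);  cumulative: 0.4836, 0.8361, 1


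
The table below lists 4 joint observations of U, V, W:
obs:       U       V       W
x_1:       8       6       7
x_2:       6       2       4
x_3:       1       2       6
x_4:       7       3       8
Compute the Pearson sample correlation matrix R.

Step 1 — column means:
  mean(U) = (8 + 6 + 1 + 7) / 4 = 22/4 = 5.5
  mean(V) = (6 + 2 + 2 + 3) / 4 = 13/4 = 3.25
  mean(W) = (7 + 4 + 6 + 8) / 4 = 25/4 = 6.25

Step 2 — sample variances and covariances s[i,j] = (1/(n-1)) · Σ_k (x_{k,i} - mean_i) · (x_{k,j} - mean_j), with n-1 = 3:
  s[U,U] = ((2.5)·(2.5) + (0.5)·(0.5) + (-4.5)·(-4.5) + (1.5)·(1.5)) / 3 = 29/3 = 9.6667
  s[U,V] = ((2.5)·(2.75) + (0.5)·(-1.25) + (-4.5)·(-1.25) + (1.5)·(-0.25)) / 3 = 11.5/3 = 3.8333
  s[U,W] = ((2.5)·(0.75) + (0.5)·(-2.25) + (-4.5)·(-0.25) + (1.5)·(1.75)) / 3 = 4.5/3 = 1.5
  s[V,V] = ((2.75)·(2.75) + (-1.25)·(-1.25) + (-1.25)·(-1.25) + (-0.25)·(-0.25)) / 3 = 10.75/3 = 3.5833
  s[V,W] = ((2.75)·(0.75) + (-1.25)·(-2.25) + (-1.25)·(-0.25) + (-0.25)·(1.75)) / 3 = 4.75/3 = 1.5833
  s[W,W] = ((0.75)·(0.75) + (-2.25)·(-2.25) + (-0.25)·(-0.25) + (1.75)·(1.75)) / 3 = 8.75/3 = 2.9167
  Sample standard deviations s_i = √(s[i,i]):
  s(U) = √(9.6667) = 3.1091
  s(V) = √(3.5833) = 1.893
  s(W) = √(2.9167) = 1.7078

Step 3 — r_{ij} = s_{ij} / (s_i · s_j):
  r[U,U] = 1 (diagonal).
  r[U,V] = 3.8333 / (3.1091 · 1.893) = 3.8333 / 5.8855 = 0.6513
  r[U,W] = 1.5 / (3.1091 · 1.7078) = 1.5 / 5.3098 = 0.2825
  r[V,V] = 1 (diagonal).
  r[V,W] = 1.5833 / (1.893 · 1.7078) = 1.5833 / 3.2329 = 0.4898
  r[W,W] = 1 (diagonal).

R is symmetric with unit diagonal. Assembling:

R = [[1, 0.6513, 0.2825],
 [0.6513, 1, 0.4898],
 [0.2825, 0.4898, 1]]


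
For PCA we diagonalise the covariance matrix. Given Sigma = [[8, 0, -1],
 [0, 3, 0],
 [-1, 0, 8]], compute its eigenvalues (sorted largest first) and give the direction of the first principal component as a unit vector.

Step 1 — characteristic polynomial p(λ) = det(λI - Sigma) = λ³ - tr·λ² + c_1·λ - det, where tr = trace, c_1 = sum of the principal 2×2 minors, det = det(Sigma):
  tr = 8 + 3 + 8 = 19,
  c_1 = (8·3 - (0)²) + (8·8 - (-1)²) + (3·8 - (0)²) = 24 + 63 + 24 = 111,
  det = 8·(3·8 - (0)²) - (0)·((0)·8 - (0)·(-1)) + (-1)·((0)·(0) - 3·(-1)) = 8·(24) - (0)·(0) + (-1)·(3) = 189.
  So p(λ) = λ³ - 19λ² + 111λ - 189.
Step 2 — look for an integer root (rational root theorem: any rational root is an integer divisor of 189). Testing λ = 3:
  p(3) = 27 - 171 + 333 - 189 = 0  ✓
  Dividing out (λ - 3): p(λ) = (λ - 3)(λ² - 16λ + 63).
Step 3 — remaining eigenvalues from the quadratic λ² - 16λ + 63 = 0:
  Δ = 16² - 4·63 = 256 - 252 = 4,  λ = (16 ± √4)/2 = (16 ± 2)/2 = 9 or 7.
  Sorted: λ_1 = 9,  λ_2 = 7,  λ_3 = 3  (check: sum = 19 = tr ✓).

Step 4 — unit eigenvector for λ_1 = 9: v spans the null space of (Sigma - λ_1 I), whose rows are
  r_1 = (-1, 0, -1),  r_2 = (0, -6, 0),  r_3 = (-1, 0, -1).
  v is orthogonal to every row, so take v ∝ r_1 × r_2 = ((0)·(0) - (-1)·(-6), (-1)·(0) - (-1)·(0), (-1)·(-6) - (0)·(0)) = (-6, 0, 6).
  Rescale (divide by 6; multiply by -1 so the first nonzero entry is positive): u = (1, 0, -1).
  ||u|| = √((1)² + (0)² + (-1)²) = √(2) ≈ 1.4142,  v_1 = u/||u|| ≈ (0.7071, 0, -0.7071) (||v_1|| = 1).

λ_1 = 9,  λ_2 = 7,  λ_3 = 3;  v_1 ≈ (0.7071, 0, -0.7071)


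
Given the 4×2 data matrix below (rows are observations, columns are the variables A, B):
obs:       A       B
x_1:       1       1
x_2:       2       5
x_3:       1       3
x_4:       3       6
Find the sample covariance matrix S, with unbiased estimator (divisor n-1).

Step 1 — column means:
  mean(A) = (1 + 2 + 1 + 3) / 4 = 7/4 = 1.75
  mean(B) = (1 + 5 + 3 + 6) / 4 = 15/4 = 3.75

Step 2 — sample covariance S[i,j] = (1/(n-1)) · Σ_k (x_{k,i} - mean_i) · (x_{k,j} - mean_j), with n-1 = 3.
  S[A,A] = ((-0.75)·(-0.75) + (0.25)·(0.25) + (-0.75)·(-0.75) + (1.25)·(1.25)) / 3 = 2.75/3 = 0.9167
  S[A,B] = ((-0.75)·(-2.75) + (0.25)·(1.25) + (-0.75)·(-0.75) + (1.25)·(2.25)) / 3 = 5.75/3 = 1.9167
  S[B,B] = ((-2.75)·(-2.75) + (1.25)·(1.25) + (-0.75)·(-0.75) + (2.25)·(2.25)) / 3 = 14.75/3 = 4.9167

S is symmetric (S[j,i] = S[i,j]). Assembling:

S = [[0.9167, 1.9167],
 [1.9167, 4.9167]]


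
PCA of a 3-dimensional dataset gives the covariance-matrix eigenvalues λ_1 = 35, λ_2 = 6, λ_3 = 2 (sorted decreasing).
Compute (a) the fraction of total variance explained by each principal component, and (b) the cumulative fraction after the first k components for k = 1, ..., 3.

Step 1 — total variance = trace(Sigma) = Σ λ_i = 35 + 6 + 2 = 43.

Step 2 — fraction explained by component i = λ_i / Σ λ:
  PC1: 35/43 = 0.814
  PC2: 6/43 = 0.1395
  PC3: 2/43 = 0.0465

Step 3 — cumulative fraction after k components = (λ_1 + ... + λ_k) / Σ λ:
  k = 1: 35/43 = 0.814
  k = 2: (35 + 6)/43 = 41/43 = 0.9535
  k = 3: (35 + 6 + 2)/43 = 43/43 = 1

Summary (fraction, with percent):

explained: PC1 0.814 (81.4%), PC2 0.1395 (13.95%), PC3 0.0465 (4.65%);  cumulative: 0.814, 0.9535, 1


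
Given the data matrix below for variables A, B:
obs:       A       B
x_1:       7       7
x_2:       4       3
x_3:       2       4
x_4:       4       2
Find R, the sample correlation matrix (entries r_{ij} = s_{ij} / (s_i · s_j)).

Step 1 — column means:
  mean(A) = (7 + 4 + 2 + 4) / 4 = 17/4 = 4.25
  mean(B) = (7 + 3 + 4 + 2) / 4 = 16/4 = 4

Step 2 — sample variances and covariances s[i,j] = (1/(n-1)) · Σ_k (x_{k,i} - mean_i) · (x_{k,j} - mean_j), with n-1 = 3:
  s[A,A] = ((2.75)·(2.75) + (-0.25)·(-0.25) + (-2.25)·(-2.25) + (-0.25)·(-0.25)) / 3 = 12.75/3 = 4.25
  s[A,B] = ((2.75)·(3) + (-0.25)·(-1) + (-2.25)·(0) + (-0.25)·(-2)) / 3 = 9/3 = 3
  s[B,B] = ((3)·(3) + (-1)·(-1) + (0)·(0) + (-2)·(-2)) / 3 = 14/3 = 4.6667
  Sample standard deviations s_i = √(s[i,i]):
  s(A) = √(4.25) = 2.0616
  s(B) = √(4.6667) = 2.1602

Step 3 — r_{ij} = s_{ij} / (s_i · s_j):
  r[A,A] = 1 (diagonal).
  r[A,B] = 3 / (2.0616 · 2.1602) = 3 / 4.4535 = 0.6736
  r[B,B] = 1 (diagonal).

R is symmetric with unit diagonal. Assembling:

R = [[1, 0.6736],
 [0.6736, 1]]


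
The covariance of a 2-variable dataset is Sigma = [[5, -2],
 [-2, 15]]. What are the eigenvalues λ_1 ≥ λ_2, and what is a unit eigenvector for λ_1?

Step 1 — characteristic polynomial of 2×2 Sigma:
  det(Sigma - λI) = λ² - trace · λ + det = 0.
  trace = 5 + 15 = 20, det = 5·15 - (-2)² = 71.
Step 2 — discriminant:
  Δ = trace² - 4·det = 400 - 284 = 116.
Step 3 — eigenvalues:
  λ = (trace ± √Δ)/2 = (20 ± 10.7703)/2,
  λ_1 = 15.3852,  λ_2 = 4.6148.

Step 4 — unit eigenvector for λ_1: solve (Sigma - λ_1 I)v = 0. First row:
  (5 - 15.3852)·v_x + (-2)·v_y = 0, i.e. (-10.3852)·v_x + (-2)·v_y = 0,
  so v ∝ (b, λ_1 - a) = (-2, 10.3852); multiply by -1 so the first entry is positive: u = (2, -10.3852).
  ||u|| = √((2)² + (-10.3852)²) = √(111.8516) ≈ 10.576,
  v_1 = u/||u|| ≈ (0.1891, -0.982) (||v_1|| = 1).

λ_1 = 15.3852,  λ_2 = 4.6148;  v_1 ≈ (0.1891, -0.982)


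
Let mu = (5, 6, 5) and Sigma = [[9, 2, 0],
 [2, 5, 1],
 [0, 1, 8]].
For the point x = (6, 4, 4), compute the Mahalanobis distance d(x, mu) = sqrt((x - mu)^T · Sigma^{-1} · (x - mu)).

Step 1 — centre the observation: (x - mu) = (1, -2, -1).

Step 2 — invert Sigma (cofactor / det for 3×3, or solve directly):
  Sigma^{-1} = [[0.1223, -0.0502, 0.0063],
 [-0.0502, 0.2257, -0.0282],
 [0.0063, -0.0282, 0.1285]].

Step 3 — form the quadratic (x - mu)^T · Sigma^{-1} · (x - mu):
  Sigma^{-1} · (x - mu) = (0.2163, -0.4734, -0.0658).
  (x - mu)^T · [Sigma^{-1} · (x - mu)] = (1)·(0.2163) + (-2)·(-0.4734) + (-1)·(-0.0658) = 1.2288.

Step 4 — take square root: d = √(1.2288) ≈ 1.1085.

d(x, mu) = √(1.2288) ≈ 1.1085


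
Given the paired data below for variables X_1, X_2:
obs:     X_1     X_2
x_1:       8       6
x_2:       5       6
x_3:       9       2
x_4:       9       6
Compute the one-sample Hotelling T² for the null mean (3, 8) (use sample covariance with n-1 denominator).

Step 1 — sample mean vector:
  mean(X_1) = (8 + 5 + 9 + 9) / 4 = 31/4 = 7.75
  mean(X_2) = (6 + 6 + 2 + 6) / 4 = 20/4 = 5
  x̄ = (7.75, 5),  deviation x̄ - mu_0 = (7.75, 5) - (3, 8) = (4.75, -3).

Step 2 — sample covariance matrix, S[i,j] = (1/(n-1)) · Σ_k (x_{k,i} - mean_i) · (x_{k,j} - mean_j), divisor n-1 = 3:
  S[X_1,X_1] = ((0.25)·(0.25) + (-2.75)·(-2.75) + (1.25)·(1.25) + (1.25)·(1.25)) / 3 = 10.75/3 = 3.5833
  S[X_1,X_2] = ((0.25)·(1) + (-2.75)·(1) + (1.25)·(-3) + (1.25)·(1)) / 3 = -5/3 = -1.6667
  S[X_2,X_2] = ((1)·(1) + (1)·(1) + (-3)·(-3) + (1)·(1)) / 3 = 12/3 = 4
  S = [[3.5833, -1.6667],
 [-1.6667, 4]].

Step 3 — invert S. det(S) = 3.5833·4 - (-1.6667)² = 11.5556.
  S^{-1} = (1/det) · [[d, -b], [-b, a]] = [[0.3462, 0.1442],
 [0.1442, 0.3101]].

Step 4 — quadratic form (x̄ - mu_0)^T · S^{-1} · (x̄ - mu_0):
  S^{-1} · (x̄ - mu_0) = (1.2115, -0.2452),
  (x̄ - mu_0)^T · [...] = (4.75)·(1.2115) + (-3)·(-0.2452) = 6.4904.

Step 5 — scale by n: T² = 4 · 6.4904 = 25.9615.

T² ≈ 25.9615


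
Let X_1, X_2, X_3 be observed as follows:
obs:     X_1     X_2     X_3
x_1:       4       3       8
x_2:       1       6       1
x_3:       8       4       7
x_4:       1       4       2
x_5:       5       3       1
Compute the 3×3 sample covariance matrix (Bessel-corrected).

Step 1 — column means:
  mean(X_1) = (4 + 1 + 8 + 1 + 5) / 5 = 19/5 = 3.8
  mean(X_2) = (3 + 6 + 4 + 4 + 3) / 5 = 20/5 = 4
  mean(X_3) = (8 + 1 + 7 + 2 + 1) / 5 = 19/5 = 3.8

Step 2 — sample covariance S[i,j] = (1/(n-1)) · Σ_k (x_{k,i} - mean_i) · (x_{k,j} - mean_j), with n-1 = 4.
  S[X_1,X_1] = ((0.2)·(0.2) + (-2.8)·(-2.8) + (4.2)·(4.2) + (-2.8)·(-2.8) + (1.2)·(1.2)) / 4 = 34.8/4 = 8.7
  S[X_1,X_2] = ((0.2)·(-1) + (-2.8)·(2) + (4.2)·(0) + (-2.8)·(0) + (1.2)·(-1)) / 4 = -7/4 = -1.75
  S[X_1,X_3] = ((0.2)·(4.2) + (-2.8)·(-2.8) + (4.2)·(3.2) + (-2.8)·(-1.8) + (1.2)·(-2.8)) / 4 = 23.8/4 = 5.95
  S[X_2,X_2] = ((-1)·(-1) + (2)·(2) + (0)·(0) + (0)·(0) + (-1)·(-1)) / 4 = 6/4 = 1.5
  S[X_2,X_3] = ((-1)·(4.2) + (2)·(-2.8) + (0)·(3.2) + (0)·(-1.8) + (-1)·(-2.8)) / 4 = -7/4 = -1.75
  S[X_3,X_3] = ((4.2)·(4.2) + (-2.8)·(-2.8) + (3.2)·(3.2) + (-1.8)·(-1.8) + (-2.8)·(-2.8)) / 4 = 46.8/4 = 11.7

S is symmetric (S[j,i] = S[i,j]). Assembling:

S = [[8.7, -1.75, 5.95],
 [-1.75, 1.5, -1.75],
 [5.95, -1.75, 11.7]]


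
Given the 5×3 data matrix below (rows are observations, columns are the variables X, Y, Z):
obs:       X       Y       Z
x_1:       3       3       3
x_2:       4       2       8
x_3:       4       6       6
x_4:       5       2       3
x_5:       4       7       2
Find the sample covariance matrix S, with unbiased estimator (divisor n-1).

Step 1 — column means:
  mean(X) = (3 + 4 + 4 + 5 + 4) / 5 = 20/5 = 4
  mean(Y) = (3 + 2 + 6 + 2 + 7) / 5 = 20/5 = 4
  mean(Z) = (3 + 8 + 6 + 3 + 2) / 5 = 22/5 = 4.4

Step 2 — sample covariance S[i,j] = (1/(n-1)) · Σ_k (x_{k,i} - mean_i) · (x_{k,j} - mean_j), with n-1 = 4.
  S[X,X] = ((-1)·(-1) + (0)·(0) + (0)·(0) + (1)·(1) + (0)·(0)) / 4 = 2/4 = 0.5
  S[X,Y] = ((-1)·(-1) + (0)·(-2) + (0)·(2) + (1)·(-2) + (0)·(3)) / 4 = -1/4 = -0.25
  S[X,Z] = ((-1)·(-1.4) + (0)·(3.6) + (0)·(1.6) + (1)·(-1.4) + (0)·(-2.4)) / 4 = 0/4 = 0
  S[Y,Y] = ((-1)·(-1) + (-2)·(-2) + (2)·(2) + (-2)·(-2) + (3)·(3)) / 4 = 22/4 = 5.5
  S[Y,Z] = ((-1)·(-1.4) + (-2)·(3.6) + (2)·(1.6) + (-2)·(-1.4) + (3)·(-2.4)) / 4 = -7/4 = -1.75
  S[Z,Z] = ((-1.4)·(-1.4) + (3.6)·(3.6) + (1.6)·(1.6) + (-1.4)·(-1.4) + (-2.4)·(-2.4)) / 4 = 25.2/4 = 6.3

S is symmetric (S[j,i] = S[i,j]). Assembling:

S = [[0.5, -0.25, 0],
 [-0.25, 5.5, -1.75],
 [0, -1.75, 6.3]]


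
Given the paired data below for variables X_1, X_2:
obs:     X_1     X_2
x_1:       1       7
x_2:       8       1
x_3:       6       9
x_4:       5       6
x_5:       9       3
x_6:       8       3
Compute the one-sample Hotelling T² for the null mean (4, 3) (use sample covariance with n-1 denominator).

Step 1 — sample mean vector:
  mean(X_1) = (1 + 8 + 6 + 5 + 9 + 8) / 6 = 37/6 = 6.1667
  mean(X_2) = (7 + 1 + 9 + 6 + 3 + 3) / 6 = 29/6 = 4.8333
  x̄ = (6.1667, 4.8333),  deviation x̄ - mu_0 = (6.1667, 4.8333) - (4, 3) = (2.1667, 1.8333).

Step 2 — sample covariance matrix, S[i,j] = (1/(n-1)) · Σ_k (x_{k,i} - mean_i) · (x_{k,j} - mean_j), divisor n-1 = 5:
  S[X_1,X_1] = ((-5.1667)·(-5.1667) + (1.8333)·(1.8333) + (-0.1667)·(-0.1667) + (-1.1667)·(-1.1667) + (2.8333)·(2.8333) + (1.8333)·(1.8333)) / 5 = 42.8333/5 = 8.5667
  S[X_1,X_2] = ((-5.1667)·(2.1667) + (1.8333)·(-3.8333) + (-0.1667)·(4.1667) + (-1.1667)·(1.1667) + (2.8333)·(-1.8333) + (1.8333)·(-1.8333)) / 5 = -28.8333/5 = -5.7667
  S[X_2,X_2] = ((2.1667)·(2.1667) + (-3.8333)·(-3.8333) + (4.1667)·(4.1667) + (1.1667)·(1.1667) + (-1.8333)·(-1.8333) + (-1.8333)·(-1.8333)) / 5 = 44.8333/5 = 8.9667
  S = [[8.5667, -5.7667],
 [-5.7667, 8.9667]].

Step 3 — invert S. det(S) = 8.5667·8.9667 - (-5.7667)² = 43.56.
  S^{-1} = (1/det) · [[d, -b], [-b, a]] = [[0.2058, 0.1324],
 [0.1324, 0.1967]].

Step 4 — quadratic form (x̄ - mu_0)^T · S^{-1} · (x̄ - mu_0):
  S^{-1} · (x̄ - mu_0) = (0.6887, 0.6474),
  (x̄ - mu_0)^T · [...] = (2.1667)·(0.6887) + (1.8333)·(0.6474) = 2.6791.

Step 5 — scale by n: T² = 6 · 2.6791 = 16.0744.

T² ≈ 16.0744


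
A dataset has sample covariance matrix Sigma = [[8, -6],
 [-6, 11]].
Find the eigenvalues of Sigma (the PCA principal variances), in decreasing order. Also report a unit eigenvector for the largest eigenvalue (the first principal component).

Step 1 — characteristic polynomial of 2×2 Sigma:
  det(Sigma - λI) = λ² - trace · λ + det = 0.
  trace = 8 + 11 = 19, det = 8·11 - (-6)² = 52.
Step 2 — discriminant:
  Δ = trace² - 4·det = 361 - 208 = 153.
Step 3 — eigenvalues:
  λ = (trace ± √Δ)/2 = (19 ± 12.3693)/2,
  λ_1 = 15.6847,  λ_2 = 3.3153.

Step 4 — unit eigenvector for λ_1: solve (Sigma - λ_1 I)v = 0. First row:
  (8 - 15.6847)·v_x + (-6)·v_y = 0, i.e. (-7.6847)·v_x + (-6)·v_y = 0,
  so v ∝ (b, λ_1 - a) = (-6, 7.6847); multiply by -1 so the first entry is positive: u = (6, -7.6847).
  ||u|| = √((6)² + (-7.6847)²) = √(95.054) ≈ 9.7496,
  v_1 = u/||u|| ≈ (0.6154, -0.7882) (||v_1|| = 1).

λ_1 = 15.6847,  λ_2 = 3.3153;  v_1 ≈ (0.6154, -0.7882)


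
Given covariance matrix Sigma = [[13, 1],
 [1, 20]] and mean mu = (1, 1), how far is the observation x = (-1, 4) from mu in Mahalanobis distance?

Step 1 — centre the observation: (x - mu) = (-2, 3).

Step 2 — invert Sigma. det(Sigma) = 13·20 - (1)² = 259.
  Sigma^{-1} = (1/det) · [[d, -b], [-b, a]] = [[0.0772, -0.0039],
 [-0.0039, 0.0502]].

Step 3 — form the quadratic (x - mu)^T · Sigma^{-1} · (x - mu):
  Sigma^{-1} · (x - mu) = (-0.166, 0.1583).
  (x - mu)^T · [Sigma^{-1} · (x - mu)] = (-2)·(-0.166) + (3)·(0.1583) = 0.8069.

Step 4 — take square root: d = √(0.8069) ≈ 0.8983.

d(x, mu) = √(0.8069) ≈ 0.8983


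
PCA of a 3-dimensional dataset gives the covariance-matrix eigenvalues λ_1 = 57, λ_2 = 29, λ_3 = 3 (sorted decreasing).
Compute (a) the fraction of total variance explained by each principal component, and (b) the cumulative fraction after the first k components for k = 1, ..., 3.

Step 1 — total variance = trace(Sigma) = Σ λ_i = 57 + 29 + 3 = 89.

Step 2 — fraction explained by component i = λ_i / Σ λ:
  PC1: 57/89 = 0.6404
  PC2: 29/89 = 0.3258
  PC3: 3/89 = 0.0337

Step 3 — cumulative fraction after k components = (λ_1 + ... + λ_k) / Σ λ:
  k = 1: 57/89 = 0.6404
  k = 2: (57 + 29)/89 = 86/89 = 0.9663
  k = 3: (57 + 29 + 3)/89 = 89/89 = 1

Summary (fraction, with percent):

explained: PC1 0.6404 (64.04%), PC2 0.3258 (32.58%), PC3 0.0337 (3.37%);  cumulative: 0.6404, 0.9663, 1


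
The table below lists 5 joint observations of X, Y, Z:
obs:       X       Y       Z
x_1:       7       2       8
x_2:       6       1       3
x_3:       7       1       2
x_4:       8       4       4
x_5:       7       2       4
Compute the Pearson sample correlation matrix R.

Step 1 — column means:
  mean(X) = (7 + 6 + 7 + 8 + 7) / 5 = 35/5 = 7
  mean(Y) = (2 + 1 + 1 + 4 + 2) / 5 = 10/5 = 2
  mean(Z) = (8 + 3 + 2 + 4 + 4) / 5 = 21/5 = 4.2

Step 2 — sample variances and covariances s[i,j] = (1/(n-1)) · Σ_k (x_{k,i} - mean_i) · (x_{k,j} - mean_j), with n-1 = 4:
  s[X,X] = ((0)·(0) + (-1)·(-1) + (0)·(0) + (1)·(1) + (0)·(0)) / 4 = 2/4 = 0.5
  s[X,Y] = ((0)·(0) + (-1)·(-1) + (0)·(-1) + (1)·(2) + (0)·(0)) / 4 = 3/4 = 0.75
  s[X,Z] = ((0)·(3.8) + (-1)·(-1.2) + (0)·(-2.2) + (1)·(-0.2) + (0)·(-0.2)) / 4 = 1/4 = 0.25
  s[Y,Y] = ((0)·(0) + (-1)·(-1) + (-1)·(-1) + (2)·(2) + (0)·(0)) / 4 = 6/4 = 1.5
  s[Y,Z] = ((0)·(3.8) + (-1)·(-1.2) + (-1)·(-2.2) + (2)·(-0.2) + (0)·(-0.2)) / 4 = 3/4 = 0.75
  s[Z,Z] = ((3.8)·(3.8) + (-1.2)·(-1.2) + (-2.2)·(-2.2) + (-0.2)·(-0.2) + (-0.2)·(-0.2)) / 4 = 20.8/4 = 5.2
  Sample standard deviations s_i = √(s[i,i]):
  s(X) = √(0.5) = 0.7071
  s(Y) = √(1.5) = 1.2247
  s(Z) = √(5.2) = 2.2804

Step 3 — r_{ij} = s_{ij} / (s_i · s_j):
  r[X,X] = 1 (diagonal).
  r[X,Y] = 0.75 / (0.7071 · 1.2247) = 0.75 / 0.866 = 0.866
  r[X,Z] = 0.25 / (0.7071 · 2.2804) = 0.25 / 1.6125 = 0.155
  r[Y,Y] = 1 (diagonal).
  r[Y,Z] = 0.75 / (1.2247 · 2.2804) = 0.75 / 2.7928 = 0.2685
  r[Z,Z] = 1 (diagonal).

R is symmetric with unit diagonal. Assembling:

R = [[1, 0.866, 0.155],
 [0.866, 1, 0.2685],
 [0.155, 0.2685, 1]]


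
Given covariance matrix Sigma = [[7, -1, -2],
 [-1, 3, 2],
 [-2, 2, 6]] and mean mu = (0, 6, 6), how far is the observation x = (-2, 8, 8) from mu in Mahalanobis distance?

Step 1 — centre the observation: (x - mu) = (-2, 2, 2).

Step 2 — invert Sigma (cofactor / det for 3×3, or solve directly):
  Sigma^{-1} = [[0.1591, 0.0227, 0.0455],
 [0.0227, 0.4318, -0.1364],
 [0.0455, -0.1364, 0.2273]].

Step 3 — form the quadratic (x - mu)^T · Sigma^{-1} · (x - mu):
  Sigma^{-1} · (x - mu) = (-0.1818, 0.5455, 0.0909).
  (x - mu)^T · [Sigma^{-1} · (x - mu)] = (-2)·(-0.1818) + (2)·(0.5455) + (2)·(0.0909) = 1.6364.

Step 4 — take square root: d = √(1.6364) ≈ 1.2792.

d(x, mu) = √(1.6364) ≈ 1.2792


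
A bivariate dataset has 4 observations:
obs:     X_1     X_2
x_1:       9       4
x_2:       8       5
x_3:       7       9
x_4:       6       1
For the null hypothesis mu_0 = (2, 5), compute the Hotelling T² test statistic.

Step 1 — sample mean vector:
  mean(X_1) = (9 + 8 + 7 + 6) / 4 = 30/4 = 7.5
  mean(X_2) = (4 + 5 + 9 + 1) / 4 = 19/4 = 4.75
  x̄ = (7.5, 4.75),  deviation x̄ - mu_0 = (7.5, 4.75) - (2, 5) = (5.5, -0.25).

Step 2 — sample covariance matrix, S[i,j] = (1/(n-1)) · Σ_k (x_{k,i} - mean_i) · (x_{k,j} - mean_j), divisor n-1 = 3:
  S[X_1,X_1] = ((1.5)·(1.5) + (0.5)·(0.5) + (-0.5)·(-0.5) + (-1.5)·(-1.5)) / 3 = 5/3 = 1.6667
  S[X_1,X_2] = ((1.5)·(-0.75) + (0.5)·(0.25) + (-0.5)·(4.25) + (-1.5)·(-3.75)) / 3 = 2.5/3 = 0.8333
  S[X_2,X_2] = ((-0.75)·(-0.75) + (0.25)·(0.25) + (4.25)·(4.25) + (-3.75)·(-3.75)) / 3 = 32.75/3 = 10.9167
  S = [[1.6667, 0.8333],
 [0.8333, 10.9167]].

Step 3 — invert S. det(S) = 1.6667·10.9167 - (0.8333)² = 17.5.
  S^{-1} = (1/det) · [[d, -b], [-b, a]] = [[0.6238, -0.0476],
 [-0.0476, 0.0952]].

Step 4 — quadratic form (x̄ - mu_0)^T · S^{-1} · (x̄ - mu_0):
  S^{-1} · (x̄ - mu_0) = (3.4429, -0.2857),
  (x̄ - mu_0)^T · [...] = (5.5)·(3.4429) + (-0.25)·(-0.2857) = 19.0071.

Step 5 — scale by n: T² = 4 · 19.0071 = 76.0286.

T² ≈ 76.0286


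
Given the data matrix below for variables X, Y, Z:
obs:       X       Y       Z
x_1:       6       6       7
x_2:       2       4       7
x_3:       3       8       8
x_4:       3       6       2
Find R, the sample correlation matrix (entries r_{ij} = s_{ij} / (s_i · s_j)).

Step 1 — column means:
  mean(X) = (6 + 2 + 3 + 3) / 4 = 14/4 = 3.5
  mean(Y) = (6 + 4 + 8 + 6) / 4 = 24/4 = 6
  mean(Z) = (7 + 7 + 8 + 2) / 4 = 24/4 = 6

Step 2 — sample variances and covariances s[i,j] = (1/(n-1)) · Σ_k (x_{k,i} - mean_i) · (x_{k,j} - mean_j), with n-1 = 3:
  s[X,X] = ((2.5)·(2.5) + (-1.5)·(-1.5) + (-0.5)·(-0.5) + (-0.5)·(-0.5)) / 3 = 9/3 = 3
  s[X,Y] = ((2.5)·(0) + (-1.5)·(-2) + (-0.5)·(2) + (-0.5)·(0)) / 3 = 2/3 = 0.6667
  s[X,Z] = ((2.5)·(1) + (-1.5)·(1) + (-0.5)·(2) + (-0.5)·(-4)) / 3 = 2/3 = 0.6667
  s[Y,Y] = ((0)·(0) + (-2)·(-2) + (2)·(2) + (0)·(0)) / 3 = 8/3 = 2.6667
  s[Y,Z] = ((0)·(1) + (-2)·(1) + (2)·(2) + (0)·(-4)) / 3 = 2/3 = 0.6667
  s[Z,Z] = ((1)·(1) + (1)·(1) + (2)·(2) + (-4)·(-4)) / 3 = 22/3 = 7.3333
  Sample standard deviations s_i = √(s[i,i]):
  s(X) = √(3) = 1.7321
  s(Y) = √(2.6667) = 1.633
  s(Z) = √(7.3333) = 2.708

Step 3 — r_{ij} = s_{ij} / (s_i · s_j):
  r[X,X] = 1 (diagonal).
  r[X,Y] = 0.6667 / (1.7321 · 1.633) = 0.6667 / 2.8284 = 0.2357
  r[X,Z] = 0.6667 / (1.7321 · 2.708) = 0.6667 / 4.6904 = 0.1421
  r[Y,Y] = 1 (diagonal).
  r[Y,Z] = 0.6667 / (1.633 · 2.708) = 0.6667 / 4.4222 = 0.1508
  r[Z,Z] = 1 (diagonal).

R is symmetric with unit diagonal. Assembling:

R = [[1, 0.2357, 0.1421],
 [0.2357, 1, 0.1508],
 [0.1421, 0.1508, 1]]


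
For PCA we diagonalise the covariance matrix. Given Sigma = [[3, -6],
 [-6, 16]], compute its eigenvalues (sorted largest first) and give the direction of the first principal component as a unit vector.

Step 1 — characteristic polynomial of 2×2 Sigma:
  det(Sigma - λI) = λ² - trace · λ + det = 0.
  trace = 3 + 16 = 19, det = 3·16 - (-6)² = 12.
Step 2 — discriminant:
  Δ = trace² - 4·det = 361 - 48 = 313.
Step 3 — eigenvalues:
  λ = (trace ± √Δ)/2 = (19 ± 17.6918)/2,
  λ_1 = 18.3459,  λ_2 = 0.6541.

Step 4 — unit eigenvector for λ_1: solve (Sigma - λ_1 I)v = 0. First row:
  (3 - 18.3459)·v_x + (-6)·v_y = 0, i.e. (-15.3459)·v_x + (-6)·v_y = 0,
  so v ∝ (b, λ_1 - a) = (-6, 15.3459); multiply by -1 so the first entry is positive: u = (6, -15.3459).
  ||u|| = √((6)² + (-15.3459)²) = √(271.4967) ≈ 16.4772,
  v_1 = u/||u|| ≈ (0.3641, -0.9313) (||v_1|| = 1).

λ_1 = 18.3459,  λ_2 = 0.6541;  v_1 ≈ (0.3641, -0.9313)


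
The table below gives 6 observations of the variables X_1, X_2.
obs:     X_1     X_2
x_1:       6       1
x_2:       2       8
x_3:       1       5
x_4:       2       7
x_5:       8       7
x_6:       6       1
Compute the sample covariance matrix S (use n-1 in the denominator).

Step 1 — column means:
  mean(X_1) = (6 + 2 + 1 + 2 + 8 + 6) / 6 = 25/6 = 4.1667
  mean(X_2) = (1 + 8 + 5 + 7 + 7 + 1) / 6 = 29/6 = 4.8333

Step 2 — sample covariance S[i,j] = (1/(n-1)) · Σ_k (x_{k,i} - mean_i) · (x_{k,j} - mean_j), with n-1 = 5.
  S[X_1,X_1] = ((1.8333)·(1.8333) + (-2.1667)·(-2.1667) + (-3.1667)·(-3.1667) + (-2.1667)·(-2.1667) + (3.8333)·(3.8333) + (1.8333)·(1.8333)) / 5 = 40.8333/5 = 8.1667
  S[X_1,X_2] = ((1.8333)·(-3.8333) + (-2.1667)·(3.1667) + (-3.1667)·(0.1667) + (-2.1667)·(2.1667) + (3.8333)·(2.1667) + (1.8333)·(-3.8333)) / 5 = -17.8333/5 = -3.5667
  S[X_2,X_2] = ((-3.8333)·(-3.8333) + (3.1667)·(3.1667) + (0.1667)·(0.1667) + (2.1667)·(2.1667) + (2.1667)·(2.1667) + (-3.8333)·(-3.8333)) / 5 = 48.8333/5 = 9.7667

S is symmetric (S[j,i] = S[i,j]). Assembling:

S = [[8.1667, -3.5667],
 [-3.5667, 9.7667]]


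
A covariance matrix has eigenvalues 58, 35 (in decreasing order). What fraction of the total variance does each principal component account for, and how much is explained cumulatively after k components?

Step 1 — total variance = trace(Sigma) = Σ λ_i = 58 + 35 = 93.

Step 2 — fraction explained by component i = λ_i / Σ λ:
  PC1: 58/93 = 0.6237
  PC2: 35/93 = 0.3763

Step 3 — cumulative fraction after k components = (λ_1 + ... + λ_k) / Σ λ:
  k = 1: 58/93 = 0.6237
  k = 2: (58 + 35)/93 = 93/93 = 1

Summary (fraction, with percent):

explained: PC1 0.6237 (62.37%), PC2 0.3763 (37.63%);  cumulative: 0.6237, 1


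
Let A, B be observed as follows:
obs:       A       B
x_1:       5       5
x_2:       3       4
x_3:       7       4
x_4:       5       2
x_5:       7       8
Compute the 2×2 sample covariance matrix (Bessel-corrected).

Step 1 — column means:
  mean(A) = (5 + 3 + 7 + 5 + 7) / 5 = 27/5 = 5.4
  mean(B) = (5 + 4 + 4 + 2 + 8) / 5 = 23/5 = 4.6

Step 2 — sample covariance S[i,j] = (1/(n-1)) · Σ_k (x_{k,i} - mean_i) · (x_{k,j} - mean_j), with n-1 = 4.
  S[A,A] = ((-0.4)·(-0.4) + (-2.4)·(-2.4) + (1.6)·(1.6) + (-0.4)·(-0.4) + (1.6)·(1.6)) / 4 = 11.2/4 = 2.8
  S[A,B] = ((-0.4)·(0.4) + (-2.4)·(-0.6) + (1.6)·(-0.6) + (-0.4)·(-2.6) + (1.6)·(3.4)) / 4 = 6.8/4 = 1.7
  S[B,B] = ((0.4)·(0.4) + (-0.6)·(-0.6) + (-0.6)·(-0.6) + (-2.6)·(-2.6) + (3.4)·(3.4)) / 4 = 19.2/4 = 4.8

S is symmetric (S[j,i] = S[i,j]). Assembling:

S = [[2.8, 1.7],
 [1.7, 4.8]]


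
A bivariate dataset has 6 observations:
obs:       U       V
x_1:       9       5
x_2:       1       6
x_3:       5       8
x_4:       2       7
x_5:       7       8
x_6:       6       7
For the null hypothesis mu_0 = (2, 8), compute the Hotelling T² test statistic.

Step 1 — sample mean vector:
  mean(U) = (9 + 1 + 5 + 2 + 7 + 6) / 6 = 30/6 = 5
  mean(V) = (5 + 6 + 8 + 7 + 8 + 7) / 6 = 41/6 = 6.8333
  x̄ = (5, 6.8333),  deviation x̄ - mu_0 = (5, 6.8333) - (2, 8) = (3, -1.1667).

Step 2 — sample covariance matrix, S[i,j] = (1/(n-1)) · Σ_k (x_{k,i} - mean_i) · (x_{k,j} - mean_j), divisor n-1 = 5:
  S[U,U] = ((4)·(4) + (-4)·(-4) + (0)·(0) + (-3)·(-3) + (2)·(2) + (1)·(1)) / 5 = 46/5 = 9.2
  S[U,V] = ((4)·(-1.8333) + (-4)·(-0.8333) + (0)·(1.1667) + (-3)·(0.1667) + (2)·(1.1667) + (1)·(0.1667)) / 5 = -2/5 = -0.4
  S[V,V] = ((-1.8333)·(-1.8333) + (-0.8333)·(-0.8333) + (1.1667)·(1.1667) + (0.1667)·(0.1667) + (1.1667)·(1.1667) + (0.1667)·(0.1667)) / 5 = 6.8333/5 = 1.3667
  S = [[9.2, -0.4],
 [-0.4, 1.3667]].

Step 3 — invert S. det(S) = 9.2·1.3667 - (-0.4)² = 12.4133.
  S^{-1} = (1/det) · [[d, -b], [-b, a]] = [[0.1101, 0.0322],
 [0.0322, 0.7411]].

Step 4 — quadratic form (x̄ - mu_0)^T · S^{-1} · (x̄ - mu_0):
  S^{-1} · (x̄ - mu_0) = (0.2927, -0.768),
  (x̄ - mu_0)^T · [...] = (3)·(0.2927) + (-1.1667)·(-0.768) = 1.7741.

Step 5 — scale by n: T² = 6 · 1.7741 = 10.6445.

T² ≈ 10.6445


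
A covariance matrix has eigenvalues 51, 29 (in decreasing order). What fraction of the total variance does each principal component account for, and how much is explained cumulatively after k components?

Step 1 — total variance = trace(Sigma) = Σ λ_i = 51 + 29 = 80.

Step 2 — fraction explained by component i = λ_i / Σ λ:
  PC1: 51/80 = 0.6375
  PC2: 29/80 = 0.3625

Step 3 — cumulative fraction after k components = (λ_1 + ... + λ_k) / Σ λ:
  k = 1: 51/80 = 0.6375
  k = 2: (51 + 29)/80 = 80/80 = 1

Summary (fraction, with percent):

explained: PC1 0.6375 (63.75%), PC2 0.3625 (36.25%);  cumulative: 0.6375, 1


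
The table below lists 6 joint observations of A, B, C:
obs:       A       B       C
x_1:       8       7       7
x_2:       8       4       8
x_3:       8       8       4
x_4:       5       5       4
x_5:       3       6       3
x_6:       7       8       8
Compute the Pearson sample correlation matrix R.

Step 1 — column means:
  mean(A) = (8 + 8 + 8 + 5 + 3 + 7) / 6 = 39/6 = 6.5
  mean(B) = (7 + 4 + 8 + 5 + 6 + 8) / 6 = 38/6 = 6.3333
  mean(C) = (7 + 8 + 4 + 4 + 3 + 8) / 6 = 34/6 = 5.6667

Step 2 — sample variances and covariances s[i,j] = (1/(n-1)) · Σ_k (x_{k,i} - mean_i) · (x_{k,j} - mean_j), with n-1 = 5:
  s[A,A] = ((1.5)·(1.5) + (1.5)·(1.5) + (1.5)·(1.5) + (-1.5)·(-1.5) + (-3.5)·(-3.5) + (0.5)·(0.5)) / 5 = 21.5/5 = 4.3
  s[A,B] = ((1.5)·(0.6667) + (1.5)·(-2.3333) + (1.5)·(1.6667) + (-1.5)·(-1.3333) + (-3.5)·(-0.3333) + (0.5)·(1.6667)) / 5 = 4/5 = 0.8
  s[A,C] = ((1.5)·(1.3333) + (1.5)·(2.3333) + (1.5)·(-1.6667) + (-1.5)·(-1.6667) + (-3.5)·(-2.6667) + (0.5)·(2.3333)) / 5 = 16/5 = 3.2
  s[B,B] = ((0.6667)·(0.6667) + (-2.3333)·(-2.3333) + (1.6667)·(1.6667) + (-1.3333)·(-1.3333) + (-0.3333)·(-0.3333) + (1.6667)·(1.6667)) / 5 = 13.3333/5 = 2.6667
  s[B,C] = ((0.6667)·(1.3333) + (-2.3333)·(2.3333) + (1.6667)·(-1.6667) + (-1.3333)·(-1.6667) + (-0.3333)·(-2.6667) + (1.6667)·(2.3333)) / 5 = -0.3333/5 = -0.0667
  s[C,C] = ((1.3333)·(1.3333) + (2.3333)·(2.3333) + (-1.6667)·(-1.6667) + (-1.6667)·(-1.6667) + (-2.6667)·(-2.6667) + (2.3333)·(2.3333)) / 5 = 25.3333/5 = 5.0667
  Sample standard deviations s_i = √(s[i,i]):
  s(A) = √(4.3) = 2.0736
  s(B) = √(2.6667) = 1.633
  s(C) = √(5.0667) = 2.2509

Step 3 — r_{ij} = s_{ij} / (s_i · s_j):
  r[A,A] = 1 (diagonal).
  r[A,B] = 0.8 / (2.0736 · 1.633) = 0.8 / 3.3862 = 0.2362
  r[A,C] = 3.2 / (2.0736 · 2.2509) = 3.2 / 4.6676 = 0.6856
  r[B,B] = 1 (diagonal).
  r[B,C] = -0.0667 / (1.633 · 2.2509) = -0.0667 / 3.6757 = -0.0181
  r[C,C] = 1 (diagonal).

R is symmetric with unit diagonal. Assembling:

R = [[1, 0.2362, 0.6856],
 [0.2362, 1, -0.0181],
 [0.6856, -0.0181, 1]]


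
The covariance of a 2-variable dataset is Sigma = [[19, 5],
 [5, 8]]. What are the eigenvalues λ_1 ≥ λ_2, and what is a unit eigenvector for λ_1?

Step 1 — characteristic polynomial of 2×2 Sigma:
  det(Sigma - λI) = λ² - trace · λ + det = 0.
  trace = 19 + 8 = 27, det = 19·8 - (5)² = 127.
Step 2 — discriminant:
  Δ = trace² - 4·det = 729 - 508 = 221.
Step 3 — eigenvalues:
  λ = (trace ± √Δ)/2 = (27 ± 14.8661)/2,
  λ_1 = 20.933,  λ_2 = 6.067.

Step 4 — unit eigenvector for λ_1: solve (Sigma - λ_1 I)v = 0. First row:
  (19 - 20.933)·v_x + (5)·v_y = 0, i.e. (-1.933)·v_x + (5)·v_y = 0,
  so v ∝ (b, λ_1 - a) = (5, 1.933) = u.
  ||u|| = √((5)² + (1.933)²) = √(28.7366) ≈ 5.3607,
  v_1 = u/||u|| ≈ (0.9327, 0.3606) (||v_1|| = 1).

λ_1 = 20.933,  λ_2 = 6.067;  v_1 ≈ (0.9327, 0.3606)


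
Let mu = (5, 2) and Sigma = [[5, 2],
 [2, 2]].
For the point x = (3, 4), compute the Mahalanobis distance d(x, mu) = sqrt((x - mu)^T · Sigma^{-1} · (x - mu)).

Step 1 — centre the observation: (x - mu) = (-2, 2).

Step 2 — invert Sigma. det(Sigma) = 5·2 - (2)² = 6.
  Sigma^{-1} = (1/det) · [[d, -b], [-b, a]] = [[0.3333, -0.3333],
 [-0.3333, 0.8333]].

Step 3 — form the quadratic (x - mu)^T · Sigma^{-1} · (x - mu):
  Sigma^{-1} · (x - mu) = (-1.3333, 2.3333).
  (x - mu)^T · [Sigma^{-1} · (x - mu)] = (-2)·(-1.3333) + (2)·(2.3333) = 7.3333.

Step 4 — take square root: d = √(7.3333) ≈ 2.708.

d(x, mu) = √(7.3333) ≈ 2.708


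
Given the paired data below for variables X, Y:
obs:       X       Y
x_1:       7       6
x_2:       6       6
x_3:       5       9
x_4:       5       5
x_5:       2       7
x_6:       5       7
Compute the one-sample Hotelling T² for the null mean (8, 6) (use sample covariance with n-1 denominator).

Step 1 — sample mean vector:
  mean(X) = (7 + 6 + 5 + 5 + 2 + 5) / 6 = 30/6 = 5
  mean(Y) = (6 + 6 + 9 + 5 + 7 + 7) / 6 = 40/6 = 6.6667
  x̄ = (5, 6.6667),  deviation x̄ - mu_0 = (5, 6.6667) - (8, 6) = (-3, 0.6667).

Step 2 — sample covariance matrix, S[i,j] = (1/(n-1)) · Σ_k (x_{k,i} - mean_i) · (x_{k,j} - mean_j), divisor n-1 = 5:
  S[X,X] = ((2)·(2) + (1)·(1) + (0)·(0) + (0)·(0) + (-3)·(-3) + (0)·(0)) / 5 = 14/5 = 2.8
  S[X,Y] = ((2)·(-0.6667) + (1)·(-0.6667) + (0)·(2.3333) + (0)·(-1.6667) + (-3)·(0.3333) + (0)·(0.3333)) / 5 = -3/5 = -0.6
  S[Y,Y] = ((-0.6667)·(-0.6667) + (-0.6667)·(-0.6667) + (2.3333)·(2.3333) + (-1.6667)·(-1.6667) + (0.3333)·(0.3333) + (0.3333)·(0.3333)) / 5 = 9.3333/5 = 1.8667
  S = [[2.8, -0.6],
 [-0.6, 1.8667]].

Step 3 — invert S. det(S) = 2.8·1.8667 - (-0.6)² = 4.8667.
  S^{-1} = (1/det) · [[d, -b], [-b, a]] = [[0.3836, 0.1233],
 [0.1233, 0.5753]].

Step 4 — quadratic form (x̄ - mu_0)^T · S^{-1} · (x̄ - mu_0):
  S^{-1} · (x̄ - mu_0) = (-1.0685, 0.0137),
  (x̄ - mu_0)^T · [...] = (-3)·(-1.0685) + (0.6667)·(0.0137) = 3.2146.

Step 5 — scale by n: T² = 6 · 3.2146 = 19.2877.

T² ≈ 19.2877
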